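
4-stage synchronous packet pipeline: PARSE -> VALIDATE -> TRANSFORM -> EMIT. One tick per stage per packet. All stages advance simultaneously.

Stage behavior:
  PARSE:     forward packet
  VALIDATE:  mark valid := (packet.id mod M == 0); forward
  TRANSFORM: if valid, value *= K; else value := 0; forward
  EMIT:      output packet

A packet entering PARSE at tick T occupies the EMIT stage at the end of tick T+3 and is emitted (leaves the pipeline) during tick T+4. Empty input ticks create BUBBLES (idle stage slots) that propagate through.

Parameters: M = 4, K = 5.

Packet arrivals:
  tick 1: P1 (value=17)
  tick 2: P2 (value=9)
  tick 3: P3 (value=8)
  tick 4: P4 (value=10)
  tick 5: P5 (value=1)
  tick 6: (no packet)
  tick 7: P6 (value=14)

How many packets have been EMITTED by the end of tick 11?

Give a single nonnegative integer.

Answer: 6

Derivation:
Tick 1: [PARSE:P1(v=17,ok=F), VALIDATE:-, TRANSFORM:-, EMIT:-] out:-; in:P1
Tick 2: [PARSE:P2(v=9,ok=F), VALIDATE:P1(v=17,ok=F), TRANSFORM:-, EMIT:-] out:-; in:P2
Tick 3: [PARSE:P3(v=8,ok=F), VALIDATE:P2(v=9,ok=F), TRANSFORM:P1(v=0,ok=F), EMIT:-] out:-; in:P3
Tick 4: [PARSE:P4(v=10,ok=F), VALIDATE:P3(v=8,ok=F), TRANSFORM:P2(v=0,ok=F), EMIT:P1(v=0,ok=F)] out:-; in:P4
Tick 5: [PARSE:P5(v=1,ok=F), VALIDATE:P4(v=10,ok=T), TRANSFORM:P3(v=0,ok=F), EMIT:P2(v=0,ok=F)] out:P1(v=0); in:P5
Tick 6: [PARSE:-, VALIDATE:P5(v=1,ok=F), TRANSFORM:P4(v=50,ok=T), EMIT:P3(v=0,ok=F)] out:P2(v=0); in:-
Tick 7: [PARSE:P6(v=14,ok=F), VALIDATE:-, TRANSFORM:P5(v=0,ok=F), EMIT:P4(v=50,ok=T)] out:P3(v=0); in:P6
Tick 8: [PARSE:-, VALIDATE:P6(v=14,ok=F), TRANSFORM:-, EMIT:P5(v=0,ok=F)] out:P4(v=50); in:-
Tick 9: [PARSE:-, VALIDATE:-, TRANSFORM:P6(v=0,ok=F), EMIT:-] out:P5(v=0); in:-
Tick 10: [PARSE:-, VALIDATE:-, TRANSFORM:-, EMIT:P6(v=0,ok=F)] out:-; in:-
Tick 11: [PARSE:-, VALIDATE:-, TRANSFORM:-, EMIT:-] out:P6(v=0); in:-
Emitted by tick 11: ['P1', 'P2', 'P3', 'P4', 'P5', 'P6']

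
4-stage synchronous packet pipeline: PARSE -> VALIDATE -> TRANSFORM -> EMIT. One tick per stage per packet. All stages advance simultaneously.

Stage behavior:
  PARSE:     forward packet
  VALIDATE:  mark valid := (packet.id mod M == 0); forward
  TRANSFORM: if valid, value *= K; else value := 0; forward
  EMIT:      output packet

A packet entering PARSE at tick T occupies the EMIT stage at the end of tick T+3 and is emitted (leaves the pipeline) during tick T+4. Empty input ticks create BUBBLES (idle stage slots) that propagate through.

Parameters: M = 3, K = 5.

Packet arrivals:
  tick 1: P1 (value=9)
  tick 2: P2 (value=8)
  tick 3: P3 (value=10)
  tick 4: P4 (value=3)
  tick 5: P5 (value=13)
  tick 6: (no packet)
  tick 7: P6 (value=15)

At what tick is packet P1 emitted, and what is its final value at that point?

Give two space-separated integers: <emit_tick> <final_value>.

Answer: 5 0

Derivation:
Tick 1: [PARSE:P1(v=9,ok=F), VALIDATE:-, TRANSFORM:-, EMIT:-] out:-; in:P1
Tick 2: [PARSE:P2(v=8,ok=F), VALIDATE:P1(v=9,ok=F), TRANSFORM:-, EMIT:-] out:-; in:P2
Tick 3: [PARSE:P3(v=10,ok=F), VALIDATE:P2(v=8,ok=F), TRANSFORM:P1(v=0,ok=F), EMIT:-] out:-; in:P3
Tick 4: [PARSE:P4(v=3,ok=F), VALIDATE:P3(v=10,ok=T), TRANSFORM:P2(v=0,ok=F), EMIT:P1(v=0,ok=F)] out:-; in:P4
Tick 5: [PARSE:P5(v=13,ok=F), VALIDATE:P4(v=3,ok=F), TRANSFORM:P3(v=50,ok=T), EMIT:P2(v=0,ok=F)] out:P1(v=0); in:P5
Tick 6: [PARSE:-, VALIDATE:P5(v=13,ok=F), TRANSFORM:P4(v=0,ok=F), EMIT:P3(v=50,ok=T)] out:P2(v=0); in:-
Tick 7: [PARSE:P6(v=15,ok=F), VALIDATE:-, TRANSFORM:P5(v=0,ok=F), EMIT:P4(v=0,ok=F)] out:P3(v=50); in:P6
Tick 8: [PARSE:-, VALIDATE:P6(v=15,ok=T), TRANSFORM:-, EMIT:P5(v=0,ok=F)] out:P4(v=0); in:-
Tick 9: [PARSE:-, VALIDATE:-, TRANSFORM:P6(v=75,ok=T), EMIT:-] out:P5(v=0); in:-
Tick 10: [PARSE:-, VALIDATE:-, TRANSFORM:-, EMIT:P6(v=75,ok=T)] out:-; in:-
Tick 11: [PARSE:-, VALIDATE:-, TRANSFORM:-, EMIT:-] out:P6(v=75); in:-
P1: arrives tick 1, valid=False (id=1, id%3=1), emit tick 5, final value 0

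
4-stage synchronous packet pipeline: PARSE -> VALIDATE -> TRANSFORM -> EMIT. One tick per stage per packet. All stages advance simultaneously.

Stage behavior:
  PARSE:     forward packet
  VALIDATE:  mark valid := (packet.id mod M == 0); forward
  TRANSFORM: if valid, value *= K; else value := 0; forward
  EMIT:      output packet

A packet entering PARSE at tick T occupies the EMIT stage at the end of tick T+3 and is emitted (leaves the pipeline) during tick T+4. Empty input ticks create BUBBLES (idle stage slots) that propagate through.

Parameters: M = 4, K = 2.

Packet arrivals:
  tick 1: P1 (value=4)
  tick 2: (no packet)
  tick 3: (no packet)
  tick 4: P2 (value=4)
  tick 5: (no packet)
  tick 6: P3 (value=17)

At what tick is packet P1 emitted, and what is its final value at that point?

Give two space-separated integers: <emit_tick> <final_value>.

Answer: 5 0

Derivation:
Tick 1: [PARSE:P1(v=4,ok=F), VALIDATE:-, TRANSFORM:-, EMIT:-] out:-; in:P1
Tick 2: [PARSE:-, VALIDATE:P1(v=4,ok=F), TRANSFORM:-, EMIT:-] out:-; in:-
Tick 3: [PARSE:-, VALIDATE:-, TRANSFORM:P1(v=0,ok=F), EMIT:-] out:-; in:-
Tick 4: [PARSE:P2(v=4,ok=F), VALIDATE:-, TRANSFORM:-, EMIT:P1(v=0,ok=F)] out:-; in:P2
Tick 5: [PARSE:-, VALIDATE:P2(v=4,ok=F), TRANSFORM:-, EMIT:-] out:P1(v=0); in:-
Tick 6: [PARSE:P3(v=17,ok=F), VALIDATE:-, TRANSFORM:P2(v=0,ok=F), EMIT:-] out:-; in:P3
Tick 7: [PARSE:-, VALIDATE:P3(v=17,ok=F), TRANSFORM:-, EMIT:P2(v=0,ok=F)] out:-; in:-
Tick 8: [PARSE:-, VALIDATE:-, TRANSFORM:P3(v=0,ok=F), EMIT:-] out:P2(v=0); in:-
Tick 9: [PARSE:-, VALIDATE:-, TRANSFORM:-, EMIT:P3(v=0,ok=F)] out:-; in:-
Tick 10: [PARSE:-, VALIDATE:-, TRANSFORM:-, EMIT:-] out:P3(v=0); in:-
P1: arrives tick 1, valid=False (id=1, id%4=1), emit tick 5, final value 0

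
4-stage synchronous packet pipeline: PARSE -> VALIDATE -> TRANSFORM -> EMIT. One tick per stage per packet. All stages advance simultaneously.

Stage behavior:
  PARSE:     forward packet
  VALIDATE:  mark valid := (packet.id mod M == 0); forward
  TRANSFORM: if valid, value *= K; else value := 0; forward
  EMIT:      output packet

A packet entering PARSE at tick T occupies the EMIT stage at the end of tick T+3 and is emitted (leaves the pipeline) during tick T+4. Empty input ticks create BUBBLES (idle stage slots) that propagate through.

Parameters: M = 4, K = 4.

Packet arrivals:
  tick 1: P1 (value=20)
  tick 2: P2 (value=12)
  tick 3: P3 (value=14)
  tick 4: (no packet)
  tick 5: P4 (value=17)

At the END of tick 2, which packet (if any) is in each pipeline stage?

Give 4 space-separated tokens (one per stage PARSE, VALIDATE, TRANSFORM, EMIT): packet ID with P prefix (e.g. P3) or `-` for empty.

Answer: P2 P1 - -

Derivation:
Tick 1: [PARSE:P1(v=20,ok=F), VALIDATE:-, TRANSFORM:-, EMIT:-] out:-; in:P1
Tick 2: [PARSE:P2(v=12,ok=F), VALIDATE:P1(v=20,ok=F), TRANSFORM:-, EMIT:-] out:-; in:P2
At end of tick 2: ['P2', 'P1', '-', '-']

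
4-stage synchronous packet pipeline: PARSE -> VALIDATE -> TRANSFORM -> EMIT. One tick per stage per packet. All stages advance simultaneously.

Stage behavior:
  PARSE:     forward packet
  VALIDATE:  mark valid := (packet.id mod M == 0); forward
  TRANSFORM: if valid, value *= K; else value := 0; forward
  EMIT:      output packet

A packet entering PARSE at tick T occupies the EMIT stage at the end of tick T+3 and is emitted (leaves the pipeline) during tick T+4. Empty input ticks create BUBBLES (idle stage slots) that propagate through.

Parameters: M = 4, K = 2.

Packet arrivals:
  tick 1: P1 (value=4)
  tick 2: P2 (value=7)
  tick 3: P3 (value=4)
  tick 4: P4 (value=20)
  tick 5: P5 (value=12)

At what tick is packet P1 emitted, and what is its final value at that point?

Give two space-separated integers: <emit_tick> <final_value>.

Tick 1: [PARSE:P1(v=4,ok=F), VALIDATE:-, TRANSFORM:-, EMIT:-] out:-; in:P1
Tick 2: [PARSE:P2(v=7,ok=F), VALIDATE:P1(v=4,ok=F), TRANSFORM:-, EMIT:-] out:-; in:P2
Tick 3: [PARSE:P3(v=4,ok=F), VALIDATE:P2(v=7,ok=F), TRANSFORM:P1(v=0,ok=F), EMIT:-] out:-; in:P3
Tick 4: [PARSE:P4(v=20,ok=F), VALIDATE:P3(v=4,ok=F), TRANSFORM:P2(v=0,ok=F), EMIT:P1(v=0,ok=F)] out:-; in:P4
Tick 5: [PARSE:P5(v=12,ok=F), VALIDATE:P4(v=20,ok=T), TRANSFORM:P3(v=0,ok=F), EMIT:P2(v=0,ok=F)] out:P1(v=0); in:P5
Tick 6: [PARSE:-, VALIDATE:P5(v=12,ok=F), TRANSFORM:P4(v=40,ok=T), EMIT:P3(v=0,ok=F)] out:P2(v=0); in:-
Tick 7: [PARSE:-, VALIDATE:-, TRANSFORM:P5(v=0,ok=F), EMIT:P4(v=40,ok=T)] out:P3(v=0); in:-
Tick 8: [PARSE:-, VALIDATE:-, TRANSFORM:-, EMIT:P5(v=0,ok=F)] out:P4(v=40); in:-
Tick 9: [PARSE:-, VALIDATE:-, TRANSFORM:-, EMIT:-] out:P5(v=0); in:-
P1: arrives tick 1, valid=False (id=1, id%4=1), emit tick 5, final value 0

Answer: 5 0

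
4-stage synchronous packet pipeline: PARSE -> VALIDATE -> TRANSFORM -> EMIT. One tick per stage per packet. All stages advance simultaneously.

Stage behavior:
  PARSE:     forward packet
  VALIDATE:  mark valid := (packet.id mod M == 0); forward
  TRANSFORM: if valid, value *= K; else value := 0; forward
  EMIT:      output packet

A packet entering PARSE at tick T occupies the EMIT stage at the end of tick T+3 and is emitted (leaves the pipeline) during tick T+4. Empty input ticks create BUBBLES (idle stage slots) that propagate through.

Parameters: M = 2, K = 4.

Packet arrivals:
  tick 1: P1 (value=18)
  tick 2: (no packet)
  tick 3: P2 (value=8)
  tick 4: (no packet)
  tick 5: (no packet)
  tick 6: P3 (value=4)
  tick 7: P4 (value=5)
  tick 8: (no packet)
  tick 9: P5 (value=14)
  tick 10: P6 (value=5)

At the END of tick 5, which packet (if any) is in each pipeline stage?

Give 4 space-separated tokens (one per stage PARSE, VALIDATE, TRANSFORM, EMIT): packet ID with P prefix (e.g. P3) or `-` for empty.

Tick 1: [PARSE:P1(v=18,ok=F), VALIDATE:-, TRANSFORM:-, EMIT:-] out:-; in:P1
Tick 2: [PARSE:-, VALIDATE:P1(v=18,ok=F), TRANSFORM:-, EMIT:-] out:-; in:-
Tick 3: [PARSE:P2(v=8,ok=F), VALIDATE:-, TRANSFORM:P1(v=0,ok=F), EMIT:-] out:-; in:P2
Tick 4: [PARSE:-, VALIDATE:P2(v=8,ok=T), TRANSFORM:-, EMIT:P1(v=0,ok=F)] out:-; in:-
Tick 5: [PARSE:-, VALIDATE:-, TRANSFORM:P2(v=32,ok=T), EMIT:-] out:P1(v=0); in:-
At end of tick 5: ['-', '-', 'P2', '-']

Answer: - - P2 -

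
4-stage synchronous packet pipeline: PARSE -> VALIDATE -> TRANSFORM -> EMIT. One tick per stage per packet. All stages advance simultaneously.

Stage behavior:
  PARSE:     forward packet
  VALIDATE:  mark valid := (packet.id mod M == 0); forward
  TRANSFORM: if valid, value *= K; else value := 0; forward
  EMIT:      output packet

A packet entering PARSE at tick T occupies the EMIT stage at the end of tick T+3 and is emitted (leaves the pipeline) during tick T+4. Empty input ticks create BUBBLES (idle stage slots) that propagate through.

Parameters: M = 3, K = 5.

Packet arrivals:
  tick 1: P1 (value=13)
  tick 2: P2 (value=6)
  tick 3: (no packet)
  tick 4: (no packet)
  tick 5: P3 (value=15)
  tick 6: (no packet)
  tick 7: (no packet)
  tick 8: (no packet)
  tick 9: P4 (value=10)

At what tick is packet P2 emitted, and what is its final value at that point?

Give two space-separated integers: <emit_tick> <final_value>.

Answer: 6 0

Derivation:
Tick 1: [PARSE:P1(v=13,ok=F), VALIDATE:-, TRANSFORM:-, EMIT:-] out:-; in:P1
Tick 2: [PARSE:P2(v=6,ok=F), VALIDATE:P1(v=13,ok=F), TRANSFORM:-, EMIT:-] out:-; in:P2
Tick 3: [PARSE:-, VALIDATE:P2(v=6,ok=F), TRANSFORM:P1(v=0,ok=F), EMIT:-] out:-; in:-
Tick 4: [PARSE:-, VALIDATE:-, TRANSFORM:P2(v=0,ok=F), EMIT:P1(v=0,ok=F)] out:-; in:-
Tick 5: [PARSE:P3(v=15,ok=F), VALIDATE:-, TRANSFORM:-, EMIT:P2(v=0,ok=F)] out:P1(v=0); in:P3
Tick 6: [PARSE:-, VALIDATE:P3(v=15,ok=T), TRANSFORM:-, EMIT:-] out:P2(v=0); in:-
Tick 7: [PARSE:-, VALIDATE:-, TRANSFORM:P3(v=75,ok=T), EMIT:-] out:-; in:-
Tick 8: [PARSE:-, VALIDATE:-, TRANSFORM:-, EMIT:P3(v=75,ok=T)] out:-; in:-
Tick 9: [PARSE:P4(v=10,ok=F), VALIDATE:-, TRANSFORM:-, EMIT:-] out:P3(v=75); in:P4
Tick 10: [PARSE:-, VALIDATE:P4(v=10,ok=F), TRANSFORM:-, EMIT:-] out:-; in:-
Tick 11: [PARSE:-, VALIDATE:-, TRANSFORM:P4(v=0,ok=F), EMIT:-] out:-; in:-
Tick 12: [PARSE:-, VALIDATE:-, TRANSFORM:-, EMIT:P4(v=0,ok=F)] out:-; in:-
Tick 13: [PARSE:-, VALIDATE:-, TRANSFORM:-, EMIT:-] out:P4(v=0); in:-
P2: arrives tick 2, valid=False (id=2, id%3=2), emit tick 6, final value 0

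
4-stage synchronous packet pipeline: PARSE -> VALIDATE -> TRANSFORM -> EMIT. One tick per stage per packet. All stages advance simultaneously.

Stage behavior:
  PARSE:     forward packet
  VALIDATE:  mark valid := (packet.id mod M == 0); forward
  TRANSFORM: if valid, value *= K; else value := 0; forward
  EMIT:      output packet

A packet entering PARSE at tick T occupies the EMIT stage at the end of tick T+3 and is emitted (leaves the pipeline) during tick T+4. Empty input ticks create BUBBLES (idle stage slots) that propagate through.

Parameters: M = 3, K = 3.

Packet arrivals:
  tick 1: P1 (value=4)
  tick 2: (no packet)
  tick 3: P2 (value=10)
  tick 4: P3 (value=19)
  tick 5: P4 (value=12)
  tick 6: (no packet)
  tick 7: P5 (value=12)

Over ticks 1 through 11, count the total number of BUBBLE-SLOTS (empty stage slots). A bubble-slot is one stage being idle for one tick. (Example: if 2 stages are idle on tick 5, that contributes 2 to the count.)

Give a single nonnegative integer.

Tick 1: [PARSE:P1(v=4,ok=F), VALIDATE:-, TRANSFORM:-, EMIT:-] out:-; bubbles=3
Tick 2: [PARSE:-, VALIDATE:P1(v=4,ok=F), TRANSFORM:-, EMIT:-] out:-; bubbles=3
Tick 3: [PARSE:P2(v=10,ok=F), VALIDATE:-, TRANSFORM:P1(v=0,ok=F), EMIT:-] out:-; bubbles=2
Tick 4: [PARSE:P3(v=19,ok=F), VALIDATE:P2(v=10,ok=F), TRANSFORM:-, EMIT:P1(v=0,ok=F)] out:-; bubbles=1
Tick 5: [PARSE:P4(v=12,ok=F), VALIDATE:P3(v=19,ok=T), TRANSFORM:P2(v=0,ok=F), EMIT:-] out:P1(v=0); bubbles=1
Tick 6: [PARSE:-, VALIDATE:P4(v=12,ok=F), TRANSFORM:P3(v=57,ok=T), EMIT:P2(v=0,ok=F)] out:-; bubbles=1
Tick 7: [PARSE:P5(v=12,ok=F), VALIDATE:-, TRANSFORM:P4(v=0,ok=F), EMIT:P3(v=57,ok=T)] out:P2(v=0); bubbles=1
Tick 8: [PARSE:-, VALIDATE:P5(v=12,ok=F), TRANSFORM:-, EMIT:P4(v=0,ok=F)] out:P3(v=57); bubbles=2
Tick 9: [PARSE:-, VALIDATE:-, TRANSFORM:P5(v=0,ok=F), EMIT:-] out:P4(v=0); bubbles=3
Tick 10: [PARSE:-, VALIDATE:-, TRANSFORM:-, EMIT:P5(v=0,ok=F)] out:-; bubbles=3
Tick 11: [PARSE:-, VALIDATE:-, TRANSFORM:-, EMIT:-] out:P5(v=0); bubbles=4
Total bubble-slots: 24

Answer: 24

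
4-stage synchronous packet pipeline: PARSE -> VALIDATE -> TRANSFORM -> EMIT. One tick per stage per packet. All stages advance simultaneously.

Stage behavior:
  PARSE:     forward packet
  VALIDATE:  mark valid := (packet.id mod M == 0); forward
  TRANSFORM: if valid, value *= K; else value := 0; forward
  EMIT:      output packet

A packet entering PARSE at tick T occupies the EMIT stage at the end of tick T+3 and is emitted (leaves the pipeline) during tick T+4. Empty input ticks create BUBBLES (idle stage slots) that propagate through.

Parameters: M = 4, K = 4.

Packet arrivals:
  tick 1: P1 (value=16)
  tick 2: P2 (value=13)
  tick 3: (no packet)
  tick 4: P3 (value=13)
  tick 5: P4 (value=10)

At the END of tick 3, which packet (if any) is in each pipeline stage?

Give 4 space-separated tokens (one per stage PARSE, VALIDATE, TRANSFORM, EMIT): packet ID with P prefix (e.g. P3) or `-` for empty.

Tick 1: [PARSE:P1(v=16,ok=F), VALIDATE:-, TRANSFORM:-, EMIT:-] out:-; in:P1
Tick 2: [PARSE:P2(v=13,ok=F), VALIDATE:P1(v=16,ok=F), TRANSFORM:-, EMIT:-] out:-; in:P2
Tick 3: [PARSE:-, VALIDATE:P2(v=13,ok=F), TRANSFORM:P1(v=0,ok=F), EMIT:-] out:-; in:-
At end of tick 3: ['-', 'P2', 'P1', '-']

Answer: - P2 P1 -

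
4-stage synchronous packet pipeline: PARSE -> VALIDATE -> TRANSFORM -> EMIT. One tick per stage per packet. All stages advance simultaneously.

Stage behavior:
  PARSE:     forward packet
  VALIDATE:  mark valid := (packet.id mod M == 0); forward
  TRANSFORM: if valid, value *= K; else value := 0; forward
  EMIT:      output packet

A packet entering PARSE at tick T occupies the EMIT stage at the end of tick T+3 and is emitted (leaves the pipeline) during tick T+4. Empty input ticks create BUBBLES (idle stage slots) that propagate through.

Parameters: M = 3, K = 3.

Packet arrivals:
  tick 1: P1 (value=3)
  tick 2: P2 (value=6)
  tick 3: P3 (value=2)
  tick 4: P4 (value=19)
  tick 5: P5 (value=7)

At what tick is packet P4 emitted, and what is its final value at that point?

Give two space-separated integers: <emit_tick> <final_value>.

Answer: 8 0

Derivation:
Tick 1: [PARSE:P1(v=3,ok=F), VALIDATE:-, TRANSFORM:-, EMIT:-] out:-; in:P1
Tick 2: [PARSE:P2(v=6,ok=F), VALIDATE:P1(v=3,ok=F), TRANSFORM:-, EMIT:-] out:-; in:P2
Tick 3: [PARSE:P3(v=2,ok=F), VALIDATE:P2(v=6,ok=F), TRANSFORM:P1(v=0,ok=F), EMIT:-] out:-; in:P3
Tick 4: [PARSE:P4(v=19,ok=F), VALIDATE:P3(v=2,ok=T), TRANSFORM:P2(v=0,ok=F), EMIT:P1(v=0,ok=F)] out:-; in:P4
Tick 5: [PARSE:P5(v=7,ok=F), VALIDATE:P4(v=19,ok=F), TRANSFORM:P3(v=6,ok=T), EMIT:P2(v=0,ok=F)] out:P1(v=0); in:P5
Tick 6: [PARSE:-, VALIDATE:P5(v=7,ok=F), TRANSFORM:P4(v=0,ok=F), EMIT:P3(v=6,ok=T)] out:P2(v=0); in:-
Tick 7: [PARSE:-, VALIDATE:-, TRANSFORM:P5(v=0,ok=F), EMIT:P4(v=0,ok=F)] out:P3(v=6); in:-
Tick 8: [PARSE:-, VALIDATE:-, TRANSFORM:-, EMIT:P5(v=0,ok=F)] out:P4(v=0); in:-
Tick 9: [PARSE:-, VALIDATE:-, TRANSFORM:-, EMIT:-] out:P5(v=0); in:-
P4: arrives tick 4, valid=False (id=4, id%3=1), emit tick 8, final value 0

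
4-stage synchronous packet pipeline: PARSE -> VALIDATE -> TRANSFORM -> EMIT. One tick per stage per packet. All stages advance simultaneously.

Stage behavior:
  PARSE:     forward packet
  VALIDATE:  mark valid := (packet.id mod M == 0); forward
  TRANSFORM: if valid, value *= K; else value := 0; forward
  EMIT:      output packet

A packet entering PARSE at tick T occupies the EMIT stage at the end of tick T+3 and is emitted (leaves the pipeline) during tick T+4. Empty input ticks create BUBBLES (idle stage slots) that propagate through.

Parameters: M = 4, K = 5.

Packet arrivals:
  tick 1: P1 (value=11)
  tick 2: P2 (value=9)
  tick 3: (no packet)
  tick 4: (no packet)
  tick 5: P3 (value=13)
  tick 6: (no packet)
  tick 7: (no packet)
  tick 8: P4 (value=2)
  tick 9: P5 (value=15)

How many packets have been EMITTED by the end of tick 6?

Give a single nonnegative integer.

Answer: 2

Derivation:
Tick 1: [PARSE:P1(v=11,ok=F), VALIDATE:-, TRANSFORM:-, EMIT:-] out:-; in:P1
Tick 2: [PARSE:P2(v=9,ok=F), VALIDATE:P1(v=11,ok=F), TRANSFORM:-, EMIT:-] out:-; in:P2
Tick 3: [PARSE:-, VALIDATE:P2(v=9,ok=F), TRANSFORM:P1(v=0,ok=F), EMIT:-] out:-; in:-
Tick 4: [PARSE:-, VALIDATE:-, TRANSFORM:P2(v=0,ok=F), EMIT:P1(v=0,ok=F)] out:-; in:-
Tick 5: [PARSE:P3(v=13,ok=F), VALIDATE:-, TRANSFORM:-, EMIT:P2(v=0,ok=F)] out:P1(v=0); in:P3
Tick 6: [PARSE:-, VALIDATE:P3(v=13,ok=F), TRANSFORM:-, EMIT:-] out:P2(v=0); in:-
Emitted by tick 6: ['P1', 'P2']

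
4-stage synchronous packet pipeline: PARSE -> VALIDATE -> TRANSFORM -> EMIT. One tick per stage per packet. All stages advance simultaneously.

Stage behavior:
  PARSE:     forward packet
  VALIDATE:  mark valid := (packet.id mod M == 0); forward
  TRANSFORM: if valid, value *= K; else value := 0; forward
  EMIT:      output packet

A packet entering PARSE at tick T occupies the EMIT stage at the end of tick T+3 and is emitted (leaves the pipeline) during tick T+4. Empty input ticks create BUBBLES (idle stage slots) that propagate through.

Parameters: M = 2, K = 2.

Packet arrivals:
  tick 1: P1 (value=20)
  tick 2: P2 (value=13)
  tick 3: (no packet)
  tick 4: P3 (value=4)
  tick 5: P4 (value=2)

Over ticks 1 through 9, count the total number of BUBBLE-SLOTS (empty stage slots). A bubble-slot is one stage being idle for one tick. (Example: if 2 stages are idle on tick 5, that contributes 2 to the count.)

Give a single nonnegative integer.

Tick 1: [PARSE:P1(v=20,ok=F), VALIDATE:-, TRANSFORM:-, EMIT:-] out:-; bubbles=3
Tick 2: [PARSE:P2(v=13,ok=F), VALIDATE:P1(v=20,ok=F), TRANSFORM:-, EMIT:-] out:-; bubbles=2
Tick 3: [PARSE:-, VALIDATE:P2(v=13,ok=T), TRANSFORM:P1(v=0,ok=F), EMIT:-] out:-; bubbles=2
Tick 4: [PARSE:P3(v=4,ok=F), VALIDATE:-, TRANSFORM:P2(v=26,ok=T), EMIT:P1(v=0,ok=F)] out:-; bubbles=1
Tick 5: [PARSE:P4(v=2,ok=F), VALIDATE:P3(v=4,ok=F), TRANSFORM:-, EMIT:P2(v=26,ok=T)] out:P1(v=0); bubbles=1
Tick 6: [PARSE:-, VALIDATE:P4(v=2,ok=T), TRANSFORM:P3(v=0,ok=F), EMIT:-] out:P2(v=26); bubbles=2
Tick 7: [PARSE:-, VALIDATE:-, TRANSFORM:P4(v=4,ok=T), EMIT:P3(v=0,ok=F)] out:-; bubbles=2
Tick 8: [PARSE:-, VALIDATE:-, TRANSFORM:-, EMIT:P4(v=4,ok=T)] out:P3(v=0); bubbles=3
Tick 9: [PARSE:-, VALIDATE:-, TRANSFORM:-, EMIT:-] out:P4(v=4); bubbles=4
Total bubble-slots: 20

Answer: 20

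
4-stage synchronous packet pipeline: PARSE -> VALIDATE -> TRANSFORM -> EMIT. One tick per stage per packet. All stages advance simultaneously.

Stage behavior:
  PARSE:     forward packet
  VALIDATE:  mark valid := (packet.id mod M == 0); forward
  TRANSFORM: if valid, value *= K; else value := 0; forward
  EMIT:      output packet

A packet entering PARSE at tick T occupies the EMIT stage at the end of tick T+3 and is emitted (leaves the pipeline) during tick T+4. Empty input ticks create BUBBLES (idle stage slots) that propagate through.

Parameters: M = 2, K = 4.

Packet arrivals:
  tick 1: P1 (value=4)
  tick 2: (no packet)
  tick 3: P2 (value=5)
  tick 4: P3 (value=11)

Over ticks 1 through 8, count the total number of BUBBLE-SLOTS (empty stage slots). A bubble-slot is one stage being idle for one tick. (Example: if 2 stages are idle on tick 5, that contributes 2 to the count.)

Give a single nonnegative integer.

Answer: 20

Derivation:
Tick 1: [PARSE:P1(v=4,ok=F), VALIDATE:-, TRANSFORM:-, EMIT:-] out:-; bubbles=3
Tick 2: [PARSE:-, VALIDATE:P1(v=4,ok=F), TRANSFORM:-, EMIT:-] out:-; bubbles=3
Tick 3: [PARSE:P2(v=5,ok=F), VALIDATE:-, TRANSFORM:P1(v=0,ok=F), EMIT:-] out:-; bubbles=2
Tick 4: [PARSE:P3(v=11,ok=F), VALIDATE:P2(v=5,ok=T), TRANSFORM:-, EMIT:P1(v=0,ok=F)] out:-; bubbles=1
Tick 5: [PARSE:-, VALIDATE:P3(v=11,ok=F), TRANSFORM:P2(v=20,ok=T), EMIT:-] out:P1(v=0); bubbles=2
Tick 6: [PARSE:-, VALIDATE:-, TRANSFORM:P3(v=0,ok=F), EMIT:P2(v=20,ok=T)] out:-; bubbles=2
Tick 7: [PARSE:-, VALIDATE:-, TRANSFORM:-, EMIT:P3(v=0,ok=F)] out:P2(v=20); bubbles=3
Tick 8: [PARSE:-, VALIDATE:-, TRANSFORM:-, EMIT:-] out:P3(v=0); bubbles=4
Total bubble-slots: 20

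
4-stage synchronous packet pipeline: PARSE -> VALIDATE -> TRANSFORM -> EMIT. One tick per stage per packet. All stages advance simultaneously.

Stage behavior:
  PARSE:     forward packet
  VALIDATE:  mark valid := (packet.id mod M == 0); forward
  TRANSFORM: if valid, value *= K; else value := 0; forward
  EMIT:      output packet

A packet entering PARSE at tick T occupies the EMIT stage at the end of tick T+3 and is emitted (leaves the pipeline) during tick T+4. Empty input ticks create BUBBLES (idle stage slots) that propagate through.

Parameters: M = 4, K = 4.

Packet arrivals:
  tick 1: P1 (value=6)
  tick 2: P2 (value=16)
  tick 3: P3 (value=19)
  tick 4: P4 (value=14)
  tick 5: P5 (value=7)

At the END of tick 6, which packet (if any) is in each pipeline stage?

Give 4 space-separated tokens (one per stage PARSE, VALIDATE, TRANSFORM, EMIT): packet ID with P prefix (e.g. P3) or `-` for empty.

Tick 1: [PARSE:P1(v=6,ok=F), VALIDATE:-, TRANSFORM:-, EMIT:-] out:-; in:P1
Tick 2: [PARSE:P2(v=16,ok=F), VALIDATE:P1(v=6,ok=F), TRANSFORM:-, EMIT:-] out:-; in:P2
Tick 3: [PARSE:P3(v=19,ok=F), VALIDATE:P2(v=16,ok=F), TRANSFORM:P1(v=0,ok=F), EMIT:-] out:-; in:P3
Tick 4: [PARSE:P4(v=14,ok=F), VALIDATE:P3(v=19,ok=F), TRANSFORM:P2(v=0,ok=F), EMIT:P1(v=0,ok=F)] out:-; in:P4
Tick 5: [PARSE:P5(v=7,ok=F), VALIDATE:P4(v=14,ok=T), TRANSFORM:P3(v=0,ok=F), EMIT:P2(v=0,ok=F)] out:P1(v=0); in:P5
Tick 6: [PARSE:-, VALIDATE:P5(v=7,ok=F), TRANSFORM:P4(v=56,ok=T), EMIT:P3(v=0,ok=F)] out:P2(v=0); in:-
At end of tick 6: ['-', 'P5', 'P4', 'P3']

Answer: - P5 P4 P3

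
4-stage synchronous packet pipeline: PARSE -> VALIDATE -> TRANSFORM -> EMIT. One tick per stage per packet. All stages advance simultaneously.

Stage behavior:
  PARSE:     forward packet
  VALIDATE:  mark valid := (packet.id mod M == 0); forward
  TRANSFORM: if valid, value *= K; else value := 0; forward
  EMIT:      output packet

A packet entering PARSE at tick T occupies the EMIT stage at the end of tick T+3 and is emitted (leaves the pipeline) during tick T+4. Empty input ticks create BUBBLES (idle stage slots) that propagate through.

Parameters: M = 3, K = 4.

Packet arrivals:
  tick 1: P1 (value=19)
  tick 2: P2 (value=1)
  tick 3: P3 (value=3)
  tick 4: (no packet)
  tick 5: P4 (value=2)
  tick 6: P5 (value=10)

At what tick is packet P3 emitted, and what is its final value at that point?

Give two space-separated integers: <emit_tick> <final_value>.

Answer: 7 12

Derivation:
Tick 1: [PARSE:P1(v=19,ok=F), VALIDATE:-, TRANSFORM:-, EMIT:-] out:-; in:P1
Tick 2: [PARSE:P2(v=1,ok=F), VALIDATE:P1(v=19,ok=F), TRANSFORM:-, EMIT:-] out:-; in:P2
Tick 3: [PARSE:P3(v=3,ok=F), VALIDATE:P2(v=1,ok=F), TRANSFORM:P1(v=0,ok=F), EMIT:-] out:-; in:P3
Tick 4: [PARSE:-, VALIDATE:P3(v=3,ok=T), TRANSFORM:P2(v=0,ok=F), EMIT:P1(v=0,ok=F)] out:-; in:-
Tick 5: [PARSE:P4(v=2,ok=F), VALIDATE:-, TRANSFORM:P3(v=12,ok=T), EMIT:P2(v=0,ok=F)] out:P1(v=0); in:P4
Tick 6: [PARSE:P5(v=10,ok=F), VALIDATE:P4(v=2,ok=F), TRANSFORM:-, EMIT:P3(v=12,ok=T)] out:P2(v=0); in:P5
Tick 7: [PARSE:-, VALIDATE:P5(v=10,ok=F), TRANSFORM:P4(v=0,ok=F), EMIT:-] out:P3(v=12); in:-
Tick 8: [PARSE:-, VALIDATE:-, TRANSFORM:P5(v=0,ok=F), EMIT:P4(v=0,ok=F)] out:-; in:-
Tick 9: [PARSE:-, VALIDATE:-, TRANSFORM:-, EMIT:P5(v=0,ok=F)] out:P4(v=0); in:-
Tick 10: [PARSE:-, VALIDATE:-, TRANSFORM:-, EMIT:-] out:P5(v=0); in:-
P3: arrives tick 3, valid=True (id=3, id%3=0), emit tick 7, final value 12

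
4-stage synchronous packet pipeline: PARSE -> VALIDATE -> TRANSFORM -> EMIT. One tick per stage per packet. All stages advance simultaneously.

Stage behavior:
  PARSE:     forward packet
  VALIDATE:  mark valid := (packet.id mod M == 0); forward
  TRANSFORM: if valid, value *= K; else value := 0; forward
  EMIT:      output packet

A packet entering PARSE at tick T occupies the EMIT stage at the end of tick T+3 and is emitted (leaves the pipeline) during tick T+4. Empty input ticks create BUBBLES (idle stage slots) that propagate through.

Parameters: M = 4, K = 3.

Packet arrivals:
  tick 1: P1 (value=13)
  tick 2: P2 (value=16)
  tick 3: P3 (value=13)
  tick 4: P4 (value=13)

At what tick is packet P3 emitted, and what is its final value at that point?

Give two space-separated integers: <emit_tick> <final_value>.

Answer: 7 0

Derivation:
Tick 1: [PARSE:P1(v=13,ok=F), VALIDATE:-, TRANSFORM:-, EMIT:-] out:-; in:P1
Tick 2: [PARSE:P2(v=16,ok=F), VALIDATE:P1(v=13,ok=F), TRANSFORM:-, EMIT:-] out:-; in:P2
Tick 3: [PARSE:P3(v=13,ok=F), VALIDATE:P2(v=16,ok=F), TRANSFORM:P1(v=0,ok=F), EMIT:-] out:-; in:P3
Tick 4: [PARSE:P4(v=13,ok=F), VALIDATE:P3(v=13,ok=F), TRANSFORM:P2(v=0,ok=F), EMIT:P1(v=0,ok=F)] out:-; in:P4
Tick 5: [PARSE:-, VALIDATE:P4(v=13,ok=T), TRANSFORM:P3(v=0,ok=F), EMIT:P2(v=0,ok=F)] out:P1(v=0); in:-
Tick 6: [PARSE:-, VALIDATE:-, TRANSFORM:P4(v=39,ok=T), EMIT:P3(v=0,ok=F)] out:P2(v=0); in:-
Tick 7: [PARSE:-, VALIDATE:-, TRANSFORM:-, EMIT:P4(v=39,ok=T)] out:P3(v=0); in:-
Tick 8: [PARSE:-, VALIDATE:-, TRANSFORM:-, EMIT:-] out:P4(v=39); in:-
P3: arrives tick 3, valid=False (id=3, id%4=3), emit tick 7, final value 0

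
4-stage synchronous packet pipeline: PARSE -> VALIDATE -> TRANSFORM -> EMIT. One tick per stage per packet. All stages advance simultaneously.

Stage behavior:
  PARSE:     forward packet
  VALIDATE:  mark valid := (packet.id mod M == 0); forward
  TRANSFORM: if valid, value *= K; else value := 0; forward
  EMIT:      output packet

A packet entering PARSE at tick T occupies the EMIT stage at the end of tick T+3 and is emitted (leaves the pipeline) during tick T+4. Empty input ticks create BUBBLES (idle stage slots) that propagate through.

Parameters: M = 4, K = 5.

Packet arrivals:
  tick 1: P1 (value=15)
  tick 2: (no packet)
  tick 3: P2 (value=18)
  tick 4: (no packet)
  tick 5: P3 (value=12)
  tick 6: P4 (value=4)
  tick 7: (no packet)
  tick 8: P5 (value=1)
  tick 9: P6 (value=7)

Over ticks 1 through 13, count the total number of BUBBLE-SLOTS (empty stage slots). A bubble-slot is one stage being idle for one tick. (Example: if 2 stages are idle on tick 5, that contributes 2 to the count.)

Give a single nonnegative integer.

Answer: 28

Derivation:
Tick 1: [PARSE:P1(v=15,ok=F), VALIDATE:-, TRANSFORM:-, EMIT:-] out:-; bubbles=3
Tick 2: [PARSE:-, VALIDATE:P1(v=15,ok=F), TRANSFORM:-, EMIT:-] out:-; bubbles=3
Tick 3: [PARSE:P2(v=18,ok=F), VALIDATE:-, TRANSFORM:P1(v=0,ok=F), EMIT:-] out:-; bubbles=2
Tick 4: [PARSE:-, VALIDATE:P2(v=18,ok=F), TRANSFORM:-, EMIT:P1(v=0,ok=F)] out:-; bubbles=2
Tick 5: [PARSE:P3(v=12,ok=F), VALIDATE:-, TRANSFORM:P2(v=0,ok=F), EMIT:-] out:P1(v=0); bubbles=2
Tick 6: [PARSE:P4(v=4,ok=F), VALIDATE:P3(v=12,ok=F), TRANSFORM:-, EMIT:P2(v=0,ok=F)] out:-; bubbles=1
Tick 7: [PARSE:-, VALIDATE:P4(v=4,ok=T), TRANSFORM:P3(v=0,ok=F), EMIT:-] out:P2(v=0); bubbles=2
Tick 8: [PARSE:P5(v=1,ok=F), VALIDATE:-, TRANSFORM:P4(v=20,ok=T), EMIT:P3(v=0,ok=F)] out:-; bubbles=1
Tick 9: [PARSE:P6(v=7,ok=F), VALIDATE:P5(v=1,ok=F), TRANSFORM:-, EMIT:P4(v=20,ok=T)] out:P3(v=0); bubbles=1
Tick 10: [PARSE:-, VALIDATE:P6(v=7,ok=F), TRANSFORM:P5(v=0,ok=F), EMIT:-] out:P4(v=20); bubbles=2
Tick 11: [PARSE:-, VALIDATE:-, TRANSFORM:P6(v=0,ok=F), EMIT:P5(v=0,ok=F)] out:-; bubbles=2
Tick 12: [PARSE:-, VALIDATE:-, TRANSFORM:-, EMIT:P6(v=0,ok=F)] out:P5(v=0); bubbles=3
Tick 13: [PARSE:-, VALIDATE:-, TRANSFORM:-, EMIT:-] out:P6(v=0); bubbles=4
Total bubble-slots: 28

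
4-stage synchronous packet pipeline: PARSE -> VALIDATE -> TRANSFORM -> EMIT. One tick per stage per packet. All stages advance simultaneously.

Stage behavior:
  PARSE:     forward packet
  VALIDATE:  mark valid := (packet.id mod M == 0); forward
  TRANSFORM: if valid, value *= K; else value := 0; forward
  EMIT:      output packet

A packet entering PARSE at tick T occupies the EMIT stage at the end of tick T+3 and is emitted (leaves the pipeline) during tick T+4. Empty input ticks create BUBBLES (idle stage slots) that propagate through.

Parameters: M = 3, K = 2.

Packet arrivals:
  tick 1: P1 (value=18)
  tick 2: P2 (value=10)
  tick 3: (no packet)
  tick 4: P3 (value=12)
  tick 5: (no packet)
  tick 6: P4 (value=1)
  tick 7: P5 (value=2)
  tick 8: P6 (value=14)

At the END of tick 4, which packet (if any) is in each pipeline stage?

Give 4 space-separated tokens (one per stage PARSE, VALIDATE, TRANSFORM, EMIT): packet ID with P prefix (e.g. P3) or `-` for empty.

Tick 1: [PARSE:P1(v=18,ok=F), VALIDATE:-, TRANSFORM:-, EMIT:-] out:-; in:P1
Tick 2: [PARSE:P2(v=10,ok=F), VALIDATE:P1(v=18,ok=F), TRANSFORM:-, EMIT:-] out:-; in:P2
Tick 3: [PARSE:-, VALIDATE:P2(v=10,ok=F), TRANSFORM:P1(v=0,ok=F), EMIT:-] out:-; in:-
Tick 4: [PARSE:P3(v=12,ok=F), VALIDATE:-, TRANSFORM:P2(v=0,ok=F), EMIT:P1(v=0,ok=F)] out:-; in:P3
At end of tick 4: ['P3', '-', 'P2', 'P1']

Answer: P3 - P2 P1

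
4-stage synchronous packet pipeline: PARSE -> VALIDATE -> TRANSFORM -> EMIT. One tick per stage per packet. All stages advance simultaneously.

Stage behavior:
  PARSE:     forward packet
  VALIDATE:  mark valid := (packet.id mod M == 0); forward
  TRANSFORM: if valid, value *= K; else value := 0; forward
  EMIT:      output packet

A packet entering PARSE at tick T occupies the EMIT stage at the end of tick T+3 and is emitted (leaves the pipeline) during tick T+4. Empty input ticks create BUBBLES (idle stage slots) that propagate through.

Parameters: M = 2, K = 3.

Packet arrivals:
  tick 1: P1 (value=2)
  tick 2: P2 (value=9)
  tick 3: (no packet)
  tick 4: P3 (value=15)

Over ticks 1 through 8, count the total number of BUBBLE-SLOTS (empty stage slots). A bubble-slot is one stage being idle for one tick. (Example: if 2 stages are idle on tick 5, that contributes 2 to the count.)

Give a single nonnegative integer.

Tick 1: [PARSE:P1(v=2,ok=F), VALIDATE:-, TRANSFORM:-, EMIT:-] out:-; bubbles=3
Tick 2: [PARSE:P2(v=9,ok=F), VALIDATE:P1(v=2,ok=F), TRANSFORM:-, EMIT:-] out:-; bubbles=2
Tick 3: [PARSE:-, VALIDATE:P2(v=9,ok=T), TRANSFORM:P1(v=0,ok=F), EMIT:-] out:-; bubbles=2
Tick 4: [PARSE:P3(v=15,ok=F), VALIDATE:-, TRANSFORM:P2(v=27,ok=T), EMIT:P1(v=0,ok=F)] out:-; bubbles=1
Tick 5: [PARSE:-, VALIDATE:P3(v=15,ok=F), TRANSFORM:-, EMIT:P2(v=27,ok=T)] out:P1(v=0); bubbles=2
Tick 6: [PARSE:-, VALIDATE:-, TRANSFORM:P3(v=0,ok=F), EMIT:-] out:P2(v=27); bubbles=3
Tick 7: [PARSE:-, VALIDATE:-, TRANSFORM:-, EMIT:P3(v=0,ok=F)] out:-; bubbles=3
Tick 8: [PARSE:-, VALIDATE:-, TRANSFORM:-, EMIT:-] out:P3(v=0); bubbles=4
Total bubble-slots: 20

Answer: 20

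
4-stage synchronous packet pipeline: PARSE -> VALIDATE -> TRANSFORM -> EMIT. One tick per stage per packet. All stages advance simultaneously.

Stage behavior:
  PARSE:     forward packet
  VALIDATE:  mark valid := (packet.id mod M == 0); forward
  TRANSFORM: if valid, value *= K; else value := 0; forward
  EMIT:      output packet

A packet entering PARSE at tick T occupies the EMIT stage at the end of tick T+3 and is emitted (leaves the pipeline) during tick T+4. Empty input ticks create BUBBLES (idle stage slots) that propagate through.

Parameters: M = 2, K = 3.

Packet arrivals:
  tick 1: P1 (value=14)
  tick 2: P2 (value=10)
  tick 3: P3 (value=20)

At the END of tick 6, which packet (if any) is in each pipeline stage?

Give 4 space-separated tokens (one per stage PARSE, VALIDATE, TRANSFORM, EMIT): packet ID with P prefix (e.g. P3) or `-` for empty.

Tick 1: [PARSE:P1(v=14,ok=F), VALIDATE:-, TRANSFORM:-, EMIT:-] out:-; in:P1
Tick 2: [PARSE:P2(v=10,ok=F), VALIDATE:P1(v=14,ok=F), TRANSFORM:-, EMIT:-] out:-; in:P2
Tick 3: [PARSE:P3(v=20,ok=F), VALIDATE:P2(v=10,ok=T), TRANSFORM:P1(v=0,ok=F), EMIT:-] out:-; in:P3
Tick 4: [PARSE:-, VALIDATE:P3(v=20,ok=F), TRANSFORM:P2(v=30,ok=T), EMIT:P1(v=0,ok=F)] out:-; in:-
Tick 5: [PARSE:-, VALIDATE:-, TRANSFORM:P3(v=0,ok=F), EMIT:P2(v=30,ok=T)] out:P1(v=0); in:-
Tick 6: [PARSE:-, VALIDATE:-, TRANSFORM:-, EMIT:P3(v=0,ok=F)] out:P2(v=30); in:-
At end of tick 6: ['-', '-', '-', 'P3']

Answer: - - - P3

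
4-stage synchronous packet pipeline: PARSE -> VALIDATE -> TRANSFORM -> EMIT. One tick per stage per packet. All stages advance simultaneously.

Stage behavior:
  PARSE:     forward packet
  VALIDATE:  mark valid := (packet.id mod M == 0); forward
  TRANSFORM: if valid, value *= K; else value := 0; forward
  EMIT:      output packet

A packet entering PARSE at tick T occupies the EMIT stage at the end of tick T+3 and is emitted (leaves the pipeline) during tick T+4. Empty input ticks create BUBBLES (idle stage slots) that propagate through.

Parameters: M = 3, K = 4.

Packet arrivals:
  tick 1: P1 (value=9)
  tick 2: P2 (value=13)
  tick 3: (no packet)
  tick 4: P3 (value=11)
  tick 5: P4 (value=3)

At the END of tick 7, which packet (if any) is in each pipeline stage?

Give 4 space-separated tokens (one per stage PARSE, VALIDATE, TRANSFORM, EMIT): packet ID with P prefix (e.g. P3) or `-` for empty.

Tick 1: [PARSE:P1(v=9,ok=F), VALIDATE:-, TRANSFORM:-, EMIT:-] out:-; in:P1
Tick 2: [PARSE:P2(v=13,ok=F), VALIDATE:P1(v=9,ok=F), TRANSFORM:-, EMIT:-] out:-; in:P2
Tick 3: [PARSE:-, VALIDATE:P2(v=13,ok=F), TRANSFORM:P1(v=0,ok=F), EMIT:-] out:-; in:-
Tick 4: [PARSE:P3(v=11,ok=F), VALIDATE:-, TRANSFORM:P2(v=0,ok=F), EMIT:P1(v=0,ok=F)] out:-; in:P3
Tick 5: [PARSE:P4(v=3,ok=F), VALIDATE:P3(v=11,ok=T), TRANSFORM:-, EMIT:P2(v=0,ok=F)] out:P1(v=0); in:P4
Tick 6: [PARSE:-, VALIDATE:P4(v=3,ok=F), TRANSFORM:P3(v=44,ok=T), EMIT:-] out:P2(v=0); in:-
Tick 7: [PARSE:-, VALIDATE:-, TRANSFORM:P4(v=0,ok=F), EMIT:P3(v=44,ok=T)] out:-; in:-
At end of tick 7: ['-', '-', 'P4', 'P3']

Answer: - - P4 P3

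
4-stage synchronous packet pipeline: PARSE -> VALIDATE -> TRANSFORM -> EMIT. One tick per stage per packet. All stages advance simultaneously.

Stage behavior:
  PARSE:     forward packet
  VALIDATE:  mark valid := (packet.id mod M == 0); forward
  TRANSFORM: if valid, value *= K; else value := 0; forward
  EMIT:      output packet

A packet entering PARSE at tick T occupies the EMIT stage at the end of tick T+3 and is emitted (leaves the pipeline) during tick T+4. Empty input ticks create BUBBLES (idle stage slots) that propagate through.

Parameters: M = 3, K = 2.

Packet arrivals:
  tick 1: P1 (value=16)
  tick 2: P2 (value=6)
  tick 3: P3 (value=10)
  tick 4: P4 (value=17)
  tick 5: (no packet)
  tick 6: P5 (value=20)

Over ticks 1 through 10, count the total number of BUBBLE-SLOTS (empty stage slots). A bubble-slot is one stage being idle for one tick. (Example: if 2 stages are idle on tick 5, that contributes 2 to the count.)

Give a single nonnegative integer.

Tick 1: [PARSE:P1(v=16,ok=F), VALIDATE:-, TRANSFORM:-, EMIT:-] out:-; bubbles=3
Tick 2: [PARSE:P2(v=6,ok=F), VALIDATE:P1(v=16,ok=F), TRANSFORM:-, EMIT:-] out:-; bubbles=2
Tick 3: [PARSE:P3(v=10,ok=F), VALIDATE:P2(v=6,ok=F), TRANSFORM:P1(v=0,ok=F), EMIT:-] out:-; bubbles=1
Tick 4: [PARSE:P4(v=17,ok=F), VALIDATE:P3(v=10,ok=T), TRANSFORM:P2(v=0,ok=F), EMIT:P1(v=0,ok=F)] out:-; bubbles=0
Tick 5: [PARSE:-, VALIDATE:P4(v=17,ok=F), TRANSFORM:P3(v=20,ok=T), EMIT:P2(v=0,ok=F)] out:P1(v=0); bubbles=1
Tick 6: [PARSE:P5(v=20,ok=F), VALIDATE:-, TRANSFORM:P4(v=0,ok=F), EMIT:P3(v=20,ok=T)] out:P2(v=0); bubbles=1
Tick 7: [PARSE:-, VALIDATE:P5(v=20,ok=F), TRANSFORM:-, EMIT:P4(v=0,ok=F)] out:P3(v=20); bubbles=2
Tick 8: [PARSE:-, VALIDATE:-, TRANSFORM:P5(v=0,ok=F), EMIT:-] out:P4(v=0); bubbles=3
Tick 9: [PARSE:-, VALIDATE:-, TRANSFORM:-, EMIT:P5(v=0,ok=F)] out:-; bubbles=3
Tick 10: [PARSE:-, VALIDATE:-, TRANSFORM:-, EMIT:-] out:P5(v=0); bubbles=4
Total bubble-slots: 20

Answer: 20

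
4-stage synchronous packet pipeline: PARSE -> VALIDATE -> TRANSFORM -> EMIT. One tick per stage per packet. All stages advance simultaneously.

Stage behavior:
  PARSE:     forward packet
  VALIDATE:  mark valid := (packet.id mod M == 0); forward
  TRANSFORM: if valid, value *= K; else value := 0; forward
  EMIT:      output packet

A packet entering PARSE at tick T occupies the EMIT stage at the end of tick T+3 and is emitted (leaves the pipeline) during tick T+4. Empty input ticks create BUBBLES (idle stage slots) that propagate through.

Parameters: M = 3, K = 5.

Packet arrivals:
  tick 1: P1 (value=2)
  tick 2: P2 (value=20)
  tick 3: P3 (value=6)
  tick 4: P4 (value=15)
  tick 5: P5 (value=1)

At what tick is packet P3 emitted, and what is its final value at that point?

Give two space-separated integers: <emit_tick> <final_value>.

Answer: 7 30

Derivation:
Tick 1: [PARSE:P1(v=2,ok=F), VALIDATE:-, TRANSFORM:-, EMIT:-] out:-; in:P1
Tick 2: [PARSE:P2(v=20,ok=F), VALIDATE:P1(v=2,ok=F), TRANSFORM:-, EMIT:-] out:-; in:P2
Tick 3: [PARSE:P3(v=6,ok=F), VALIDATE:P2(v=20,ok=F), TRANSFORM:P1(v=0,ok=F), EMIT:-] out:-; in:P3
Tick 4: [PARSE:P4(v=15,ok=F), VALIDATE:P3(v=6,ok=T), TRANSFORM:P2(v=0,ok=F), EMIT:P1(v=0,ok=F)] out:-; in:P4
Tick 5: [PARSE:P5(v=1,ok=F), VALIDATE:P4(v=15,ok=F), TRANSFORM:P3(v=30,ok=T), EMIT:P2(v=0,ok=F)] out:P1(v=0); in:P5
Tick 6: [PARSE:-, VALIDATE:P5(v=1,ok=F), TRANSFORM:P4(v=0,ok=F), EMIT:P3(v=30,ok=T)] out:P2(v=0); in:-
Tick 7: [PARSE:-, VALIDATE:-, TRANSFORM:P5(v=0,ok=F), EMIT:P4(v=0,ok=F)] out:P3(v=30); in:-
Tick 8: [PARSE:-, VALIDATE:-, TRANSFORM:-, EMIT:P5(v=0,ok=F)] out:P4(v=0); in:-
Tick 9: [PARSE:-, VALIDATE:-, TRANSFORM:-, EMIT:-] out:P5(v=0); in:-
P3: arrives tick 3, valid=True (id=3, id%3=0), emit tick 7, final value 30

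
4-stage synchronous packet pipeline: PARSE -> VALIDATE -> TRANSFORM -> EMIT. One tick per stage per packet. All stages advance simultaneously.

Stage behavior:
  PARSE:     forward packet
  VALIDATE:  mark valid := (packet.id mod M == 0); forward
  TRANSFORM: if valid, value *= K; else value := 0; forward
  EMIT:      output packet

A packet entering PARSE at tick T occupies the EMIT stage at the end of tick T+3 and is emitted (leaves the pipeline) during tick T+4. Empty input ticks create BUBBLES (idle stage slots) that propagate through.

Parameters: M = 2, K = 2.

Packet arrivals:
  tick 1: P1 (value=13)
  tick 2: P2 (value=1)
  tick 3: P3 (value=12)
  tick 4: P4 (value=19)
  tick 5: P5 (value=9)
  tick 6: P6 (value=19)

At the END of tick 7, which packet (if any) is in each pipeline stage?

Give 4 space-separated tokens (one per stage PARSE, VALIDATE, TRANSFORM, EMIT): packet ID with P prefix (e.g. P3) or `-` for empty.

Answer: - P6 P5 P4

Derivation:
Tick 1: [PARSE:P1(v=13,ok=F), VALIDATE:-, TRANSFORM:-, EMIT:-] out:-; in:P1
Tick 2: [PARSE:P2(v=1,ok=F), VALIDATE:P1(v=13,ok=F), TRANSFORM:-, EMIT:-] out:-; in:P2
Tick 3: [PARSE:P3(v=12,ok=F), VALIDATE:P2(v=1,ok=T), TRANSFORM:P1(v=0,ok=F), EMIT:-] out:-; in:P3
Tick 4: [PARSE:P4(v=19,ok=F), VALIDATE:P3(v=12,ok=F), TRANSFORM:P2(v=2,ok=T), EMIT:P1(v=0,ok=F)] out:-; in:P4
Tick 5: [PARSE:P5(v=9,ok=F), VALIDATE:P4(v=19,ok=T), TRANSFORM:P3(v=0,ok=F), EMIT:P2(v=2,ok=T)] out:P1(v=0); in:P5
Tick 6: [PARSE:P6(v=19,ok=F), VALIDATE:P5(v=9,ok=F), TRANSFORM:P4(v=38,ok=T), EMIT:P3(v=0,ok=F)] out:P2(v=2); in:P6
Tick 7: [PARSE:-, VALIDATE:P6(v=19,ok=T), TRANSFORM:P5(v=0,ok=F), EMIT:P4(v=38,ok=T)] out:P3(v=0); in:-
At end of tick 7: ['-', 'P6', 'P5', 'P4']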